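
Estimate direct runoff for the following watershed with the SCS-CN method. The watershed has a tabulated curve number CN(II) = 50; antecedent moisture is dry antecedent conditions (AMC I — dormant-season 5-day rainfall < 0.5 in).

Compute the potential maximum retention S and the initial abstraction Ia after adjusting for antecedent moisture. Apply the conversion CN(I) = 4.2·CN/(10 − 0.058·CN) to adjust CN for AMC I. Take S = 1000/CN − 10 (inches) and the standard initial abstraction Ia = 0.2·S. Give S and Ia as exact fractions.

Dry (AMC I): CN(I) = 4.2·50/(10 − 0.058·50) = 210/(71/10) = 2100/71 ≈ 29.577
Retention S: 1000/CN − 10 with CN=29.577 → S = 500/21 ≈ 23.810 in
Ia = 0.2S: 0.2·23.810 = 4.762 in (exactly 100/21)

S = 500/21 in ≈ 23.810 in; Ia = 100/21 in ≈ 4.762 in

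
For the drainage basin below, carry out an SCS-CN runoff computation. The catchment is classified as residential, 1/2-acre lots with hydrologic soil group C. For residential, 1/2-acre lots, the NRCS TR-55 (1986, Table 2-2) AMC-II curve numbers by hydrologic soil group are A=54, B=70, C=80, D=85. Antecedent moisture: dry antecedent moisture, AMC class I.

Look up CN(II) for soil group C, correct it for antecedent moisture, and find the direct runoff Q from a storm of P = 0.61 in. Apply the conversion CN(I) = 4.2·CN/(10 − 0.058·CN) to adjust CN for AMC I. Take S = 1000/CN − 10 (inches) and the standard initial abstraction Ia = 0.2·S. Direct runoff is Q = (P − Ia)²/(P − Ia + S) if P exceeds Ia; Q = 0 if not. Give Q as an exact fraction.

NRCS table: residential, 1/2-acre lots, soil group C → CN(II) = 80
Dry (AMC I): CN(I) = 4.2·80/(10 − 0.058·80) = 336/(134/25) = 4200/67 ≈ 62.687
S = 1000/(4200/67) − 10 = 125/21 in ≈ 5.952 in
Ia = 0.2S: 0.2·5.952 = 1.190 in (exactly 25/21)
P = 0.610 ≤ Ia = 1.190 in: entire storm abstracted, Q = 0.

Q = 0 in ≈ 0.000 in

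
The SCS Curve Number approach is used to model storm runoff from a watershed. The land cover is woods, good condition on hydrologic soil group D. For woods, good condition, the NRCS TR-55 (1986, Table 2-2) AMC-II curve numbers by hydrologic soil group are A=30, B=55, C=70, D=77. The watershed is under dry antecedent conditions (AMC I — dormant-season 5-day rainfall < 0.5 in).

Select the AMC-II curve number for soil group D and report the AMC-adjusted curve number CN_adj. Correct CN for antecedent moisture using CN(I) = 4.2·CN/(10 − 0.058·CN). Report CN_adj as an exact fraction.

NRCS table: woods, good condition, soil group D → CN(II) = 77
Dry (AMC I): CN(I) = 4.2·77/(10 − 0.058·77) = (1617/5)/(2767/500) = 161700/2767 ≈ 58.439

CN_adj = 161700/2767 ≈ 58.439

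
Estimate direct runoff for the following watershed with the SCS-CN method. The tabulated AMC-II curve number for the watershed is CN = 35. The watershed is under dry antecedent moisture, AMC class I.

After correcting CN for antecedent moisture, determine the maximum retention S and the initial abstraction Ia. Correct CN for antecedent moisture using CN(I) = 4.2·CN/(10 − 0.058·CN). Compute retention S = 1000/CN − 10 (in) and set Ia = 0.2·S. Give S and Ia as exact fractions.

S = 6500/147 in ≈ 44.218 in; Ia = 1300/147 in ≈ 8.844 in

Adjust CN=35 to AMC I: 4.2·35/(10 − 0.058·35) → 147 ÷ (797/100) = 14700/797 ≈ 18.444
S = 1000/(14700/797) − 10 = 6500/147 in ≈ 44.218 in
Initial abstraction Ia = S/5 = (6500/147)/5 = 1300/147 ≈ 8.844 in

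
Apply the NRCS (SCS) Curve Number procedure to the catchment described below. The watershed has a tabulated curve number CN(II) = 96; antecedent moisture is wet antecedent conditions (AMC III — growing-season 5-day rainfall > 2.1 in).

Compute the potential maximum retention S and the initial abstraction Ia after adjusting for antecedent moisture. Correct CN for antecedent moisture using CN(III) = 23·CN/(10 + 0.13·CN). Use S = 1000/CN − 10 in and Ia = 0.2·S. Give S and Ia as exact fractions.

Adjust CN=96 to AMC III: 23·96/(10 + 0.13·96) → 2208 ÷ (562/25) = 27600/281 ≈ 98.221
Retention S: 1000/CN − 10 with CN=98.221 → S = 25/138 ≈ 0.181 in
Ia = 0.2·(25/138) = 5/138 in ≈ 0.036 in

S = 25/138 in ≈ 0.181 in; Ia = 5/138 in ≈ 0.036 in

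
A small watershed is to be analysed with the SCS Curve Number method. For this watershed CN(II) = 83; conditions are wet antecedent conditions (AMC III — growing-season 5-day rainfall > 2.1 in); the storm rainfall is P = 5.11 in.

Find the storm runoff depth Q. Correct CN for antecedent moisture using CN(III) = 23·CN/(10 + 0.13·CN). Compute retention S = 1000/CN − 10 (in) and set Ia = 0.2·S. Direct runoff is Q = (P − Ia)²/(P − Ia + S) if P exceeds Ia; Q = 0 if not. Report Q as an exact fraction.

Q = 886420367001/212185159100 in ≈ 4.178 in

Adjust CN=83 to AMC III: 23·83/(10 + 0.13·83) → 1909 ÷ (2079/100) = 190900/2079 ≈ 91.823
Max retention: S = 1000/(190900/2079) − 10 = 1700/1909 in (≈ 0.891 in)
Ia = 0.2·(1700/1909) = 340/1909 in ≈ 0.178 in
P − Ia = 5.110 − 0.178 = 941499/190900 ≈ 4.932 in (> 0, runoff occurs)
Runoff Q = (P−Ia)²/(P−Ia+S) = (4.932)²/(4.932+0.891) = 886420367001/212185159100 ≈ 4.178 in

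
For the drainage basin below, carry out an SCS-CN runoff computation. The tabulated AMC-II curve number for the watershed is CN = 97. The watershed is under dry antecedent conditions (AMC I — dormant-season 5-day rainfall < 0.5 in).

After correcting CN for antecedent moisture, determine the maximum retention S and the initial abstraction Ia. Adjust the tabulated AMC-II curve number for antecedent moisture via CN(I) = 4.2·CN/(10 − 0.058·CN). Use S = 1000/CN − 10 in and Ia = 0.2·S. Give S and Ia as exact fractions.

CN(I) from CN(II)=97: (4.2·97)/(10 − 0.058·97) = 67900/729 ≈ 93.141
S = 1000/(67900/729) − 10 = 500/679 in ≈ 0.736 in
Initial abstraction Ia = S/5 = (500/679)/5 = 100/679 ≈ 0.147 in

S = 500/679 in ≈ 0.736 in; Ia = 100/679 in ≈ 0.147 in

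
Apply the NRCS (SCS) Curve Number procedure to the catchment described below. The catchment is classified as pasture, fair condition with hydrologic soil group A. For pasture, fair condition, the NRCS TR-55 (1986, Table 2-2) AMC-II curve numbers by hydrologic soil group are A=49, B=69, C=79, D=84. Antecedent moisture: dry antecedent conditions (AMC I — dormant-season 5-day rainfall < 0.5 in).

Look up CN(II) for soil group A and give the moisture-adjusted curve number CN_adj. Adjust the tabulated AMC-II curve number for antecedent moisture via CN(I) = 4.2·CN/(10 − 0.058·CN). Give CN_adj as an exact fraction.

NRCS table: pasture, fair condition, soil group A → CN(II) = 49
CN(I) from CN(II)=49: (4.2·49)/(10 − 0.058·49) = 34300/1193 ≈ 28.751

CN_adj = 34300/1193 ≈ 28.751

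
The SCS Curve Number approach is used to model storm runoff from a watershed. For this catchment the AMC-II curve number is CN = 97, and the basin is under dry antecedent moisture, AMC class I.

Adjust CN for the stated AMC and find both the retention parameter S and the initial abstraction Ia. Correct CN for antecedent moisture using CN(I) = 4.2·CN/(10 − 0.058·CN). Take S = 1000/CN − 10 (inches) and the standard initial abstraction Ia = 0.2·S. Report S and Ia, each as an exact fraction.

S = 500/679 in ≈ 0.736 in; Ia = 100/679 in ≈ 0.147 in

Adjust CN=97 to AMC I: 4.2·97/(10 − 0.058·97) → (2037/5) ÷ (2187/500) = 67900/729 ≈ 93.141
Retention S: 1000/CN − 10 with CN=93.141 → S = 500/679 ≈ 0.736 in
Ia = 0.2·(500/679) = 100/679 in ≈ 0.147 in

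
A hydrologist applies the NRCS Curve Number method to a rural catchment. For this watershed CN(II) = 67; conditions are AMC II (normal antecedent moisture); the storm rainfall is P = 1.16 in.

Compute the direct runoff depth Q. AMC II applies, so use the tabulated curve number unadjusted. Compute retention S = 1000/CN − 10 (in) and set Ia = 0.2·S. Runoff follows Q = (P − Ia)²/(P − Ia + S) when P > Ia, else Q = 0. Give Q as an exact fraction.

Average conditions: CN = 67 (no AMC adjustment).
Max retention: S = 1000/67 − 10 = 330/67 in (≈ 4.925 in)
Ia = 0.2·(330/67) = 66/67 in ≈ 0.985 in
Excess rainfall: 1.160 − 0.985 = 0.175 in; P > Ia so Q > 0
Q: (293/1675)² ÷ (8543/1675) = 85849/14309525 in (≈ 0.006 in)

Q = 85849/14309525 in ≈ 0.006 in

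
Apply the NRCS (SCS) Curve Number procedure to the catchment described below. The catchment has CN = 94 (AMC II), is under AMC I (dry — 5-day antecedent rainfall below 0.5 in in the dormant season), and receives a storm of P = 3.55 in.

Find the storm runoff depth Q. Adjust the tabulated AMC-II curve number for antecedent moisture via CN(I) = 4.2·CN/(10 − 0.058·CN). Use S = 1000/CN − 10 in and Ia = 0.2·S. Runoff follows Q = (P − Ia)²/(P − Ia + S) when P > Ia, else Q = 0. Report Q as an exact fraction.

Q = 456206881/206342220 in ≈ 2.211 in

Dry (AMC I): CN(I) = 4.2·94/(10 − 0.058·94) = (1974/5)/(1137/250) = 32900/379 ≈ 86.807
Retention S: 1000/CN − 10 with CN=86.807 → S = 500/329 ≈ 1.520 in
Initial abstraction Ia = S/5 = (500/329)/5 = 100/329 ≈ 0.304 in
P − Ia = 3.550 − 0.304 = 21359/6580 ≈ 3.246 in (> 0, runoff occurs)
Runoff Q = (P−Ia)²/(P−Ia+S) = (3.246)²/(3.246+1.520) = 456206881/206342220 ≈ 2.211 in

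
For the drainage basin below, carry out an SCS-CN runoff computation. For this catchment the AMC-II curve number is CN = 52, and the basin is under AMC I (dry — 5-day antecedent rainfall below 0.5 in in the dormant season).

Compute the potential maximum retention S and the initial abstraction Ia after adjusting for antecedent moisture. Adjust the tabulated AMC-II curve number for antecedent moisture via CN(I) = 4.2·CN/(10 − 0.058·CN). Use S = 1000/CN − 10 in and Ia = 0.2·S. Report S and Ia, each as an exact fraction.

CN(I) from CN(II)=52: (4.2·52)/(10 − 0.058·52) = 9100/291 ≈ 31.271
S = 1000/(9100/291) − 10 = 2000/91 in ≈ 21.978 in
Ia = 0.2S: 0.2·21.978 = 4.396 in (exactly 400/91)

S = 2000/91 in ≈ 21.978 in; Ia = 400/91 in ≈ 4.396 in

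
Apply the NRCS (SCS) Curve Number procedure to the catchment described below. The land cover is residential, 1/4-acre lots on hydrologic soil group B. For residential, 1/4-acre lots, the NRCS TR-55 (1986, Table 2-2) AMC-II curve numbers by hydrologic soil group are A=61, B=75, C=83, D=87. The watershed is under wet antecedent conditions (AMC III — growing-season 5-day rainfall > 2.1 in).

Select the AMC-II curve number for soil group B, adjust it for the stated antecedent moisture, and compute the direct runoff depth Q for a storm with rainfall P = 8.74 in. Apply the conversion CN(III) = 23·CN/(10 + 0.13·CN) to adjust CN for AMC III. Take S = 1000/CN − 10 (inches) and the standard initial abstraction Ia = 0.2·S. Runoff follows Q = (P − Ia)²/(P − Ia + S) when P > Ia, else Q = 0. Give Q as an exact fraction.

NRCS table: residential, 1/4-acre lots, soil group B → CN(II) = 75
CN(III) from CN(II)=75: (23·75)/(10 + 0.13·75) = 6900/79 ≈ 87.342
Retention S: 1000/CN − 10 with CN=87.342 → S = 100/69 ≈ 1.449 in
Initial abstraction Ia = S/5 = (100/69)/5 = 20/69 ≈ 0.290 in
Excess rainfall: 8.740 − 0.290 = 8.450 in; P > Ia so Q > 0
Q: (29153/3450)² ÷ (34153/3450) = 849897409/117827850 in (≈ 7.213 in)

Q = 849897409/117827850 in ≈ 7.213 in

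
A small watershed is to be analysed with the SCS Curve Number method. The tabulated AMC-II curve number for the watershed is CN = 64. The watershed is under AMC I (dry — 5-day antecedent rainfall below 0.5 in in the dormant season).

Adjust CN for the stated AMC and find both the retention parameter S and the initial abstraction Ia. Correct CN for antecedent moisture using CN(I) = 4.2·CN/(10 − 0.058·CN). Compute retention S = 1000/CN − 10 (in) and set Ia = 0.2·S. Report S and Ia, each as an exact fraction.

Adjust CN=64 to AMC I: 4.2·64/(10 − 0.058·64) → (1344/5) ÷ (786/125) = 5600/131 ≈ 42.748
Retention S: 1000/CN − 10 with CN=42.748 → S = 375/28 ≈ 13.393 in
Ia = 0.2S: 0.2·13.393 = 2.679 in (exactly 75/28)

S = 375/28 in ≈ 13.393 in; Ia = 75/28 in ≈ 2.679 in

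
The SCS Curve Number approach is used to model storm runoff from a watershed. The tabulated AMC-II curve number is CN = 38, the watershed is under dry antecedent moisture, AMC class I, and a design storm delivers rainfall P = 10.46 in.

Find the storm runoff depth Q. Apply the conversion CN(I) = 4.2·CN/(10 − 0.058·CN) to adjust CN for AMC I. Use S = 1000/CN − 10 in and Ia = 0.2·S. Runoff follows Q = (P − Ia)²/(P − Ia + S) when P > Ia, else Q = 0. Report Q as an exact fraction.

CN(I) from CN(II)=38: (4.2·38)/(10 − 0.058·38) = 39900/1949 ≈ 20.472
S = 1000/(39900/1949) − 10 = 15500/399 in ≈ 38.847 in
Initial abstraction Ia = S/5 = (15500/399)/5 = 3100/399 ≈ 7.769 in
P − Ia = 10.460 − 7.769 = 53677/19950 ≈ 2.691 in (> 0, runoff occurs)
Q: (53677/19950)² ÷ (828677/19950) = 2881220329/16532106150 in (≈ 0.174 in)

Q = 2881220329/16532106150 in ≈ 0.174 in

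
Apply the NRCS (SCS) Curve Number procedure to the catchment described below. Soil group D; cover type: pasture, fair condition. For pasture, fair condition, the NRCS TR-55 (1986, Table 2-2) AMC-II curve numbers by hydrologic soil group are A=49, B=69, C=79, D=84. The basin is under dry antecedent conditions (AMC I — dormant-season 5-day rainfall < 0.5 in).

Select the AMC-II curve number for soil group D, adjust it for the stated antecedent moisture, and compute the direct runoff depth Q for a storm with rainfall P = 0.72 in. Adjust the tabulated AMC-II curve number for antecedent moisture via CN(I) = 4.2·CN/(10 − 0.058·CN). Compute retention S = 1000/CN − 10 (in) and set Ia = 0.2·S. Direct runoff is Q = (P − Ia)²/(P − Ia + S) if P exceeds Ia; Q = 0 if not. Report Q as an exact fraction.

Q = 0 in ≈ 0.000 in

NRCS table: pasture, fair condition, soil group D → CN(II) = 84
Adjust CN=84 to AMC I: 4.2·84/(10 − 0.058·84) → (1764/5) ÷ (641/125) = 44100/641 ≈ 68.799
Retention S: 1000/CN − 10 with CN=68.799 → S = 2000/441 ≈ 4.535 in
Initial abstraction Ia = S/5 = (2000/441)/5 = 400/441 ≈ 0.907 in
P = 0.720 ≤ Ia = 0.907 in: entire storm abstracted, Q = 0.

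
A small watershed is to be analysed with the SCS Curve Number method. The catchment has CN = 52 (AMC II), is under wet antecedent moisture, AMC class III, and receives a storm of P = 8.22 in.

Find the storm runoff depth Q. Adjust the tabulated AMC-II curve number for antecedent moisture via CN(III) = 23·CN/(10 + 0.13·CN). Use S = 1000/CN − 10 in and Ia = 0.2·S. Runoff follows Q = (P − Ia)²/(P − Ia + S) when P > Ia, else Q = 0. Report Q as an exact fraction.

Q = 4098790107/851596850 in ≈ 4.813 in

CN(III) from CN(II)=52: (23·52)/(10 + 0.13·52) = 29900/419 ≈ 71.360
Max retention: S = 1000/(29900/419) − 10 = 1200/299 in (≈ 4.013 in)
Ia = 0.2S: 0.2·4.013 = 0.803 in (exactly 240/299)
Excess rainfall: 8.220 − 0.803 = 7.417 in; P > Ia so Q > 0
Q = (110889/14950)²/((110889/14950) + 1200/299) = (12296370321/223502500)/(170889/14950) = 4098790107/851596850 in ≈ 4.813 in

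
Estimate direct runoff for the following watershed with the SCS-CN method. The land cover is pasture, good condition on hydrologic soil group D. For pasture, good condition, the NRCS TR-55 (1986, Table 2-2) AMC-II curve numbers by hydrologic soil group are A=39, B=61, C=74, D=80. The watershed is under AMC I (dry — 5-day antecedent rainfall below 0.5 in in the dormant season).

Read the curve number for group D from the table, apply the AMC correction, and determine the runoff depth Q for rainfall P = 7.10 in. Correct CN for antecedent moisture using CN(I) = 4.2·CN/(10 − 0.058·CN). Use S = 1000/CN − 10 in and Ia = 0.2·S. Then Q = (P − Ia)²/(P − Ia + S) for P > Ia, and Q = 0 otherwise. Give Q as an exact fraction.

Q = 1540081/523110 in ≈ 2.944 in

NRCS table: pasture, good condition, soil group D → CN(II) = 80
Adjust CN=80 to AMC I: 4.2·80/(10 − 0.058·80) → 336 ÷ (134/25) = 4200/67 ≈ 62.687
Max retention: S = 1000/(4200/67) − 10 = 125/21 in (≈ 5.952 in)
Ia = 0.2S: 0.2·5.952 = 1.190 in (exactly 25/21)
Excess rainfall: 7.100 − 1.190 = 5.910 in; P > Ia so Q > 0
Q = (1241/210)²/((1241/210) + 125/21) = (1540081/44100)/(2491/210) = 1540081/523110 in ≈ 2.944 in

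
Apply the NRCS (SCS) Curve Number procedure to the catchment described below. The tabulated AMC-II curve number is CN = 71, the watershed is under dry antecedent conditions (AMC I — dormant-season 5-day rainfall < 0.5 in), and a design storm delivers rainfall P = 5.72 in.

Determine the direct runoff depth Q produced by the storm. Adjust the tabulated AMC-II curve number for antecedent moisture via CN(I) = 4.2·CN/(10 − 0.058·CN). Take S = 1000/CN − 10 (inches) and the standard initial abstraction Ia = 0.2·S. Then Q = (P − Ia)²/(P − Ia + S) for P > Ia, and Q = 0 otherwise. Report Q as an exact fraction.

CN(I) from CN(II)=71: (4.2·71)/(10 − 0.058·71) = 149100/2941 ≈ 50.697
Max retention: S = 1000/(149100/2941) − 10 = 14500/1491 in (≈ 9.725 in)
Ia = 0.2·(14500/1491) = 2900/1491 in ≈ 1.945 in
P − Ia = 5.720 − 1.945 = 140713/37275 ≈ 3.775 in (> 0, runoff occurs)
Q: (140713/37275)² ÷ (503213/37275) = 19800148369/18757264575 in (≈ 1.056 in)

Q = 19800148369/18757264575 in ≈ 1.056 in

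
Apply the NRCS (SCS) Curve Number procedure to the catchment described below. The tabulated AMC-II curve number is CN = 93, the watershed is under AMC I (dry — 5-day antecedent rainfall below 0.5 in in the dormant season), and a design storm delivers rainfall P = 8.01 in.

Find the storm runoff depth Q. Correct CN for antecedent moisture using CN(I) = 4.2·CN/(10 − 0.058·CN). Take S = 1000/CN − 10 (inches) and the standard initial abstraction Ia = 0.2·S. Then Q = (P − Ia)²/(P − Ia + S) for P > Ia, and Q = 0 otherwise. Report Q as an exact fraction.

Adjust CN=93 to AMC I: 4.2·93/(10 − 0.058·93) → (1953/5) ÷ (2303/500) = 27900/329 ≈ 84.802
S = 1000/(27900/329) − 10 = 500/279 in ≈ 1.792 in
Ia = 0.2·(500/279) = 100/279 in ≈ 0.358 in
Since P=8.010 > Ia=0.358: effective rainfall P−Ia = 213479/27900 in
Runoff Q = (P−Ia)²/(P−Ia+S) = (7.652)²/(7.652+1.792) = 45573283441/7351064100 ≈ 6.200 in

Q = 45573283441/7351064100 in ≈ 6.200 in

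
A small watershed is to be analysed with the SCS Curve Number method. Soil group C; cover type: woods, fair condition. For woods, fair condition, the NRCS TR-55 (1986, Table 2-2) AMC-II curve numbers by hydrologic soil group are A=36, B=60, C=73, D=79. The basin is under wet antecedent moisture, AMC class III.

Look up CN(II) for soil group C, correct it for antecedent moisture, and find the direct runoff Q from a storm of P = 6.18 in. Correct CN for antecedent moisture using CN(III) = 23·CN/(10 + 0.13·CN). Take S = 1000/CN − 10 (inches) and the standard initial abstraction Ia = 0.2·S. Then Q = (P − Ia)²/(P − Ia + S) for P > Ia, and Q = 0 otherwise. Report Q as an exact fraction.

Q = 80626019907/17540261150 in ≈ 4.597 in

NRCS table: woods, fair condition, soil group C → CN(II) = 73
Adjust CN=73 to AMC III: 23·73/(10 + 0.13·73) → 1679 ÷ (1949/100) = 167900/1949 ≈ 86.147
Retention S: 1000/CN − 10 with CN=86.147 → S = 2700/1679 ≈ 1.608 in
Initial abstraction Ia = S/5 = (2700/1679)/5 = 540/1679 ≈ 0.322 in
Excess rainfall: 6.180 − 0.322 = 5.858 in; P > Ia so Q > 0
Q = (491811/83950)²/((491811/83950) + 2700/1679) = (241878059721/7047602500)/(626811/83950) = 80626019907/17540261150 in ≈ 4.597 in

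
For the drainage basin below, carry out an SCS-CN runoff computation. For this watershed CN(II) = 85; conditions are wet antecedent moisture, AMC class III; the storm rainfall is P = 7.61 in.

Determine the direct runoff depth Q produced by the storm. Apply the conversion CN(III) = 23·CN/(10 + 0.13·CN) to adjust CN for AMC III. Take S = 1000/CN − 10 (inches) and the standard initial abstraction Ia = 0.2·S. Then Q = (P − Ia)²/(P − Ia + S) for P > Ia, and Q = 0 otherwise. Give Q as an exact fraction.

CN(III) from CN(II)=85: (23·85)/(10 + 0.13·85) = 39100/421 ≈ 92.874
Retention S: 1000/CN − 10 with CN=92.874 → S = 300/391 ≈ 0.767 in
Ia = 0.2S: 0.2·0.767 = 0.153 in (exactly 60/391)
Since P=7.610 > Ia=0.153: effective rainfall P−Ia = 291551/39100 in
Runoff Q = (P−Ia)²/(P−Ia+S) = (7.457)²/(7.457+0.767) = 85001985601/12572644100 ≈ 6.761 in

Q = 85001985601/12572644100 in ≈ 6.761 in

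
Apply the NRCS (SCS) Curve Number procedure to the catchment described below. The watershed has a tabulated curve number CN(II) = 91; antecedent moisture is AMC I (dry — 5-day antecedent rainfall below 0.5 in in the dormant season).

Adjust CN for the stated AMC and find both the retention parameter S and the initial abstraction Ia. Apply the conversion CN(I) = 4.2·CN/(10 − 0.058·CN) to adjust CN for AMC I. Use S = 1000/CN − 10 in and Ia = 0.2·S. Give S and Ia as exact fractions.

S = 1500/637 in ≈ 2.355 in; Ia = 300/637 in ≈ 0.471 in

Dry (AMC I): CN(I) = 4.2·91/(10 − 0.058·91) = (1911/5)/(2361/500) = 63700/787 ≈ 80.940
S = 1000/(63700/787) − 10 = 1500/637 in ≈ 2.355 in
Ia = 0.2S: 0.2·2.355 = 0.471 in (exactly 300/637)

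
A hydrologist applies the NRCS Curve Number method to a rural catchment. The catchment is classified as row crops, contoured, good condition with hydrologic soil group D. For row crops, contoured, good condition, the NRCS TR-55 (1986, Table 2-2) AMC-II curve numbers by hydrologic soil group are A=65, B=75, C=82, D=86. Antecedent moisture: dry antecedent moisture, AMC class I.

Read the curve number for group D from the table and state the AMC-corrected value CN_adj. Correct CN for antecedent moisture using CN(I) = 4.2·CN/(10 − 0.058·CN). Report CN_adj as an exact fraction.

CN_adj = 12900/179 ≈ 72.067

NRCS table: row crops, contoured, good condition, soil group D → CN(II) = 86
Dry (AMC I): CN(I) = 4.2·86/(10 − 0.058·86) = (1806/5)/(1253/250) = 12900/179 ≈ 72.067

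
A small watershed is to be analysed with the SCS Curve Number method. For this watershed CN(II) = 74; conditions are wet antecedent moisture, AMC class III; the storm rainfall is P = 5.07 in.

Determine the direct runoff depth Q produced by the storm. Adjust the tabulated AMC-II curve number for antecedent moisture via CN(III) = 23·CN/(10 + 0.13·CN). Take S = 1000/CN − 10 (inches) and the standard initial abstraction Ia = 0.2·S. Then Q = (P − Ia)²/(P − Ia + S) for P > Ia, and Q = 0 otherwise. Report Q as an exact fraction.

Q = 12645798373/3505183900 in ≈ 3.608 in

Wet (AMC III): CN(III) = 23·74/(10 + 0.13·74) = 1702/(981/50) = 85100/981 ≈ 86.748
S = 1000/(85100/981) − 10 = 1300/851 in ≈ 1.528 in
Initial abstraction Ia = S/5 = (1300/851)/5 = 260/851 ≈ 0.306 in
Excess rainfall: 5.070 − 0.306 = 4.764 in; P > Ia so Q > 0
Q = (405457/85100)²/((405457/85100) + 1300/851) = (164395378849/7242010000)/(535457/85100) = 12645798373/3505183900 in ≈ 3.608 in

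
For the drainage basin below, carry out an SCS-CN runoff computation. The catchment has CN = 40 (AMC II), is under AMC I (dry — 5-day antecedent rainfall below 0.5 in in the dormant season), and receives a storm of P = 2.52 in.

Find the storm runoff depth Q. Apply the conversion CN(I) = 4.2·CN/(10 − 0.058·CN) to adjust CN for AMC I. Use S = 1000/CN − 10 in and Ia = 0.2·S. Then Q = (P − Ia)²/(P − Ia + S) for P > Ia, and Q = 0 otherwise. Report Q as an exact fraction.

Q = 0 in ≈ 0.000 in

Adjust CN=40 to AMC I: 4.2·40/(10 − 0.058·40) → 168 ÷ (192/25) = 175/8 ≈ 21.875
Max retention: S = 1000/(175/8) − 10 = 250/7 in (≈ 35.714 in)
Initial abstraction Ia = S/5 = (250/7)/5 = 50/7 ≈ 7.143 in
P = 2.520 ≤ Ia = 7.143 in: entire storm abstracted, Q = 0.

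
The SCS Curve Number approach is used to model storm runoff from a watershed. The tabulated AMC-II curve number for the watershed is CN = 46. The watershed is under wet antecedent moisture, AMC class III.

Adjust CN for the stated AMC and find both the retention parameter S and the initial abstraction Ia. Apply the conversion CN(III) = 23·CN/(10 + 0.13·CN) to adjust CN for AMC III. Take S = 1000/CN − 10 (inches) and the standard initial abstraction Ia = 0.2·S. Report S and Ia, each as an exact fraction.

CN(III) from CN(II)=46: (23·46)/(10 + 0.13·46) = 52900/799 ≈ 66.208
Retention S: 1000/CN − 10 with CN=66.208 → S = 2700/529 ≈ 5.104 in
Ia = 0.2S: 0.2·5.104 = 1.021 in (exactly 540/529)

S = 2700/529 in ≈ 5.104 in; Ia = 540/529 in ≈ 1.021 in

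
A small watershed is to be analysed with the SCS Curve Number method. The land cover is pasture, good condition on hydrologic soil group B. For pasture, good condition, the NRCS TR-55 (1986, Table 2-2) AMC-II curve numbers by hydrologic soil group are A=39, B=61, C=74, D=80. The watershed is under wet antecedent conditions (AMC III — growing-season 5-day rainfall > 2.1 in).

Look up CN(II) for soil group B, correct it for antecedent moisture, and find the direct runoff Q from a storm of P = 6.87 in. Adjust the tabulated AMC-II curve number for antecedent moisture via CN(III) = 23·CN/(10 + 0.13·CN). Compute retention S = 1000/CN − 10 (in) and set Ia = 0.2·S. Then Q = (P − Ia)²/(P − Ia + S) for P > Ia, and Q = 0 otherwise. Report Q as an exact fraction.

Q = 261583237107/59667766100 in ≈ 4.384 in

NRCS table: pasture, good condition, soil group B → CN(II) = 61
Adjust CN=61 to AMC III: 23·61/(10 + 0.13·61) → 1403 ÷ (1793/100) = 140300/1793 ≈ 78.249
S = 1000/(140300/1793) − 10 = 3900/1403 in ≈ 2.780 in
Initial abstraction Ia = S/5 = (3900/1403)/5 = 780/1403 ≈ 0.556 in
P − Ia = 6.870 − 0.556 = 885861/140300 ≈ 6.314 in (> 0, runoff occurs)
Runoff Q = (P−Ia)²/(P−Ia+S) = (6.314)²/(6.314+2.780) = 261583237107/59667766100 ≈ 4.384 in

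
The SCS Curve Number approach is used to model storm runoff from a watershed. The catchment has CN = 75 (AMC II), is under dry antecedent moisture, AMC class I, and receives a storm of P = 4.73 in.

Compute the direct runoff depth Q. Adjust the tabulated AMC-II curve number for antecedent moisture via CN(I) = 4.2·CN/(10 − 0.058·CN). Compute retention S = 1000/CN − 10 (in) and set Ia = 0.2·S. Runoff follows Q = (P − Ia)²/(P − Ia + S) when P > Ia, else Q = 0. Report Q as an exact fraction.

Q = 392000401/439733700 in ≈ 0.891 in

CN(I) from CN(II)=75: (4.2·75)/(10 − 0.058·75) = 6300/113 ≈ 55.752
S = 1000/(6300/113) − 10 = 500/63 in ≈ 7.937 in
Ia = 0.2S: 0.2·7.937 = 1.587 in (exactly 100/63)
Excess rainfall: 4.730 − 1.587 = 3.143 in; P > Ia so Q > 0
Q = (19799/6300)²/((19799/6300) + 500/63) = (392000401/39690000)/(69799/6300) = 392000401/439733700 in ≈ 0.891 in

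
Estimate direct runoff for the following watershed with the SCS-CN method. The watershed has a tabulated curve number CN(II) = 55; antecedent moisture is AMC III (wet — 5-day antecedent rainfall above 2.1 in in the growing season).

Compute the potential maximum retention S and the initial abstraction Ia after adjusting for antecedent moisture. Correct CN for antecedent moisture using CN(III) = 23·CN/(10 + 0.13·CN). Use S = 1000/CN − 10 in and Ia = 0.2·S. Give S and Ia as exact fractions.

CN(III) from CN(II)=55: (23·55)/(10 + 0.13·55) = 25300/343 ≈ 73.761
S = 1000/(25300/343) − 10 = 900/253 in ≈ 3.557 in
Initial abstraction Ia = S/5 = (900/253)/5 = 180/253 ≈ 0.711 in

S = 900/253 in ≈ 3.557 in; Ia = 180/253 in ≈ 0.711 in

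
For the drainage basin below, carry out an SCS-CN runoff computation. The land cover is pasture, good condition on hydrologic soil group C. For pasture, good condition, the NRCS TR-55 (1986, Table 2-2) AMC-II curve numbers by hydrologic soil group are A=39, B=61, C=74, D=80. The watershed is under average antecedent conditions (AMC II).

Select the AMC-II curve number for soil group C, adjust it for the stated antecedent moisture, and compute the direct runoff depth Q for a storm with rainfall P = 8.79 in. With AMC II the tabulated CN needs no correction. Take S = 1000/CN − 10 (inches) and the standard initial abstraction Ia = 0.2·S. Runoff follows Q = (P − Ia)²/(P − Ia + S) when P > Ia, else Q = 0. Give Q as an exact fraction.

Q = 895385929/158815100 in ≈ 5.638 in

NRCS table: pasture, good condition, soil group C → CN(II) = 74
CN(II) = 74; AMC II needs no correction.
Retention S: 1000/CN − 10 with CN=74.000 → S = 130/37 ≈ 3.514 in
Ia = 0.2·(130/37) = 26/37 in ≈ 0.703 in
Excess rainfall: 8.790 − 0.703 = 8.087 in; P > Ia so Q > 0
Q: (29923/3700)² ÷ (42923/3700) = 895385929/158815100 in (≈ 5.638 in)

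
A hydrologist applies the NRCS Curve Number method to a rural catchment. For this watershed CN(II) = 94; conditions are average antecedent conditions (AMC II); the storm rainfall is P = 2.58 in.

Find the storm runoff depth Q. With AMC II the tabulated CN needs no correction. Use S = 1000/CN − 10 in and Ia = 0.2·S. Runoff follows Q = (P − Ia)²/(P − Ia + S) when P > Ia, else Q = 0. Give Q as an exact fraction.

AMC II — tabulated CN = 94 applies directly.
S = 1000/94 − 10 = 30/47 in ≈ 0.638 in
Initial abstraction Ia = S/5 = (30/47)/5 = 6/47 ≈ 0.128 in
P − Ia = 2.580 − 0.128 = 5763/2350 ≈ 2.452 in (> 0, runoff occurs)
Q: (5763/2350)² ÷ (7263/2350) = 3690241/1896450 in (≈ 1.946 in)

Q = 3690241/1896450 in ≈ 1.946 in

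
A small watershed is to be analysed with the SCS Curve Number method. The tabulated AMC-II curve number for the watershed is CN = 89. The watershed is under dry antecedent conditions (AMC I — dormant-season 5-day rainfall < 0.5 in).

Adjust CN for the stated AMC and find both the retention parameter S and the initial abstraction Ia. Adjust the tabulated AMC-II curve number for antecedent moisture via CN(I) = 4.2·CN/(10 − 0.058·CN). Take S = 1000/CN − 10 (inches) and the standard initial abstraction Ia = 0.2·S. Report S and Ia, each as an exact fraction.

S = 5500/1869 in ≈ 2.943 in; Ia = 1100/1869 in ≈ 0.589 in

Dry (AMC I): CN(I) = 4.2·89/(10 − 0.058·89) = (1869/5)/(2419/500) = 186900/2419 ≈ 77.263
S = 1000/(186900/2419) − 10 = 5500/1869 in ≈ 2.943 in
Ia = 0.2S: 0.2·2.943 = 0.589 in (exactly 1100/1869)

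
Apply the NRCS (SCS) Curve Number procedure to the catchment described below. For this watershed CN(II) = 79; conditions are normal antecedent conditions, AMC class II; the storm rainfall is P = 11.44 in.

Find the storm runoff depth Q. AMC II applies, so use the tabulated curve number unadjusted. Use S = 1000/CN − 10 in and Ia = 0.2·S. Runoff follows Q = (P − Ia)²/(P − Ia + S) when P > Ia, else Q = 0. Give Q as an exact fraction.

Q = 232071968/26459075 in ≈ 8.771 in

CN(II) = 79; AMC II needs no correction.
S = 1000/79 − 10 = 210/79 in ≈ 2.658 in
Ia = 0.2S: 0.2·2.658 = 0.532 in (exactly 42/79)
P − Ia = 11.440 − 0.532 = 21544/1975 ≈ 10.908 in (> 0, runoff occurs)
Q: (21544/1975)² ÷ (26794/1975) = 232071968/26459075 in (≈ 8.771 in)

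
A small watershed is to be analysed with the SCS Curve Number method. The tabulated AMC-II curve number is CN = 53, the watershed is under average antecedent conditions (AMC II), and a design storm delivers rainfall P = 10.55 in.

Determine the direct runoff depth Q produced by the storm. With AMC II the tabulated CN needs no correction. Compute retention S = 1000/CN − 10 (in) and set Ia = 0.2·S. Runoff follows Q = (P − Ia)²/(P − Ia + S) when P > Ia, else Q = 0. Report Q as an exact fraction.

Q = 86545809/19825180 in ≈ 4.365 in

CN(II) = 53; AMC II needs no correction.
Retention S: 1000/CN − 10 with CN=53.000 → S = 470/53 ≈ 8.868 in
Initial abstraction Ia = S/5 = (470/53)/5 = 94/53 ≈ 1.774 in
Excess rainfall: 10.550 − 1.774 = 8.776 in; P > Ia so Q > 0
Runoff Q = (P−Ia)²/(P−Ia+S) = (8.776)²/(8.776+8.868) = 86545809/19825180 ≈ 4.365 in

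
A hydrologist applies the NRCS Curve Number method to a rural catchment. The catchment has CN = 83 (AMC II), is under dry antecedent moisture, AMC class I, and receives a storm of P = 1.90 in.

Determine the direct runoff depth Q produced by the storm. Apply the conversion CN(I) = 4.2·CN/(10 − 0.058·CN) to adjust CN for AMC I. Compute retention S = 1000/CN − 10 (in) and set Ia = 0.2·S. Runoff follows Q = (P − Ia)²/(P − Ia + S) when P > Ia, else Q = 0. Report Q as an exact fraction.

Dry (AMC I): CN(I) = 4.2·83/(10 − 0.058·83) = (1743/5)/(2593/500) = 174300/2593 ≈ 67.219
Max retention: S = 1000/(174300/2593) − 10 = 8500/1743 in (≈ 4.877 in)
Ia = 0.2·(8500/1743) = 1700/1743 in ≈ 0.975 in
Since P=1.900 > Ia=0.975: effective rainfall P−Ia = 16117/17430 in
Q = (16117/17430)²/((16117/17430) + 8500/1743) = (259757689/303804900)/(101117/17430) = 259757689/1762469310 in ≈ 0.147 in

Q = 259757689/1762469310 in ≈ 0.147 in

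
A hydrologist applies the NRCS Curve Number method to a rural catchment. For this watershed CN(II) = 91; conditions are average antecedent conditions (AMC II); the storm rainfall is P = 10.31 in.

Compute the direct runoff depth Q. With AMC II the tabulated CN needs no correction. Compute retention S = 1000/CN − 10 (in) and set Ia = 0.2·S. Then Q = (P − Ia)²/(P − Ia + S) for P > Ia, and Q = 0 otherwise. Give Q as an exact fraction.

Average conditions: CN = 91 (no AMC adjustment).
Max retention: S = 1000/91 − 10 = 90/91 in (≈ 0.989 in)
Ia = 0.2·(90/91) = 18/91 in ≈ 0.198 in
Excess rainfall: 10.310 − 0.198 = 10.112 in; P > Ia so Q > 0
Runoff Q = (P−Ia)²/(P−Ia+S) = (10.112)²/(10.112+0.989) = 8467864441/919291100 ≈ 9.211 in

Q = 8467864441/919291100 in ≈ 9.211 in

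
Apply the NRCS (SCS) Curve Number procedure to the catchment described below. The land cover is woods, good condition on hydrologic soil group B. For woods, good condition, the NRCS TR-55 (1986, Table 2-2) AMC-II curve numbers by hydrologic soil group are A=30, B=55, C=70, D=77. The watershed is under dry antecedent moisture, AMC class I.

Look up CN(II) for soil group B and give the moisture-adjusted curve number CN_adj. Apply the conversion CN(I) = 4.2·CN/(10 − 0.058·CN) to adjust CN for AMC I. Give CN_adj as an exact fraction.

CN_adj = 7700/227 ≈ 33.921

NRCS table: woods, good condition, soil group B → CN(II) = 55
CN(I) from CN(II)=55: (4.2·55)/(10 − 0.058·55) = 7700/227 ≈ 33.921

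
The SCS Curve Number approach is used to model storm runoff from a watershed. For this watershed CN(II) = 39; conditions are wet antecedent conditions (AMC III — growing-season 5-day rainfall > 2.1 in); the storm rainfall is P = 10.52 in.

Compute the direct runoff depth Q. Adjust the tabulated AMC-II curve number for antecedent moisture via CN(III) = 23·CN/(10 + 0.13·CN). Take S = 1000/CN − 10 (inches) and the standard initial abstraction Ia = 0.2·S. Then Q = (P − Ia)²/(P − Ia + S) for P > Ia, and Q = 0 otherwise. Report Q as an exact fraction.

Q = 42193678921/8026154175 in ≈ 5.257 in

Wet (AMC III): CN(III) = 23·39/(10 + 0.13·39) = 897/(1507/100) = 89700/1507 ≈ 59.522
S = 1000/(89700/1507) − 10 = 6100/897 in ≈ 6.800 in
Ia = 0.2S: 0.2·6.800 = 1.360 in (exactly 1220/897)
Since P=10.520 > Ia=1.360: effective rainfall P−Ia = 205411/22425 in
Q = (205411/22425)²/((205411/22425) + 6100/897) = (42193678921/502880625)/(357911/22425) = 42193678921/8026154175 in ≈ 5.257 in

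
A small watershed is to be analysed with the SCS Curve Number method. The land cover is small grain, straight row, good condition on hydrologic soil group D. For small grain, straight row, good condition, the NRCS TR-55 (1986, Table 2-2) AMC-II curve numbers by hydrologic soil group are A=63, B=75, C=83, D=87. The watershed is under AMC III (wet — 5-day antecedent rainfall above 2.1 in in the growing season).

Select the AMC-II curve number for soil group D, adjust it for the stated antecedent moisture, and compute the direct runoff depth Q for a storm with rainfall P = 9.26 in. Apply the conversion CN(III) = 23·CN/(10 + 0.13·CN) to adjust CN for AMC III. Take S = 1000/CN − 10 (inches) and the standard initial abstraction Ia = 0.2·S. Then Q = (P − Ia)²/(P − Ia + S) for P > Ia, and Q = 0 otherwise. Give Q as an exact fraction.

NRCS table: small grain, straight row, good condition, soil group D → CN(II) = 87
CN(III) from CN(II)=87: (23·87)/(10 + 0.13·87) = 200100/2131 ≈ 93.900
Max retention: S = 1000/(200100/2131) − 10 = 1300/2001 in (≈ 0.650 in)
Initial abstraction Ia = S/5 = (1300/2001)/5 = 260/2001 ≈ 0.130 in
Since P=9.260 > Ia=0.130: effective rainfall P−Ia = 913463/100050 in
Q = (913463/100050)²/((913463/100050) + 1300/2001) = (834414652369/10010002500)/(978463/100050) = 834414652369/97895223150 in ≈ 8.524 in

Q = 834414652369/97895223150 in ≈ 8.524 in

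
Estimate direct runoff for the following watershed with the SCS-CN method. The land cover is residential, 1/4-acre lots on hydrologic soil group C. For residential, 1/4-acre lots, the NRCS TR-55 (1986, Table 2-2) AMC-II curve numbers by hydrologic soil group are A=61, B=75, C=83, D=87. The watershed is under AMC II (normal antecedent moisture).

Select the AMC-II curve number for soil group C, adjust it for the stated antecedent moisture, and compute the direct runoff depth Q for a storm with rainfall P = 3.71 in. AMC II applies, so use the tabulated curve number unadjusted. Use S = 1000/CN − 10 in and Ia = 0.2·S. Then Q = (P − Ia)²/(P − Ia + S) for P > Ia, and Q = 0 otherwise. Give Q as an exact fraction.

NRCS table: residential, 1/4-acre lots, soil group C → CN(II) = 83
Average conditions: CN = 83 (no AMC adjustment).
S = 1000/83 − 10 = 170/83 in ≈ 2.048 in
Ia = 0.2S: 0.2·2.048 = 0.410 in (exactly 34/83)
Excess rainfall: 3.710 − 0.410 = 3.300 in; P > Ia so Q > 0
Q: (27393/8300)² ÷ (44393/8300) = 750376449/368461900 in (≈ 2.037 in)

Q = 750376449/368461900 in ≈ 2.037 in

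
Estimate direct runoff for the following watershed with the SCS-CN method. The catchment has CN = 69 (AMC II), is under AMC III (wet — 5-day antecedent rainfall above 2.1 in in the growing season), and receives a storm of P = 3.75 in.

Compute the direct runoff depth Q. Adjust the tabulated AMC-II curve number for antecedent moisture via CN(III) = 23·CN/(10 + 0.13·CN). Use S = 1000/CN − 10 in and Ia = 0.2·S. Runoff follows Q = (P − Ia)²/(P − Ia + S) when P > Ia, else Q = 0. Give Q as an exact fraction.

CN(III) from CN(II)=69: (23·69)/(10 + 0.13·69) = 158700/1897 ≈ 83.658
S = 1000/(158700/1897) − 10 = 3100/1587 in ≈ 1.953 in
Ia = 0.2S: 0.2·1.953 = 0.391 in (exactly 620/1587)
Since P=3.750 > Ia=0.391: effective rainfall P−Ia = 21325/6348 in
Q: (21325/6348)² ÷ (33725/6348) = 18190225/8563452 in (≈ 2.124 in)

Q = 18190225/8563452 in ≈ 2.124 in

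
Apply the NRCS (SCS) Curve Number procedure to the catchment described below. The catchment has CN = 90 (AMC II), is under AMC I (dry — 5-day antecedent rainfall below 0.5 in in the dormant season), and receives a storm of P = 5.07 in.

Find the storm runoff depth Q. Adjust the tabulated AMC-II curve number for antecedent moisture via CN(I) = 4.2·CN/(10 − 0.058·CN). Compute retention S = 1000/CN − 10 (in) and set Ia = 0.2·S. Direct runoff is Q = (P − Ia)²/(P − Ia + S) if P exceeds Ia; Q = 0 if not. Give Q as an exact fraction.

Adjust CN=90 to AMC I: 4.2·90/(10 − 0.058·90) → 378 ÷ (239/50) = 18900/239 ≈ 79.079
S = 1000/(18900/239) − 10 = 500/189 in ≈ 2.646 in
Ia = 0.2·(500/189) = 100/189 in ≈ 0.529 in
Excess rainfall: 5.070 − 0.529 = 4.541 in; P > Ia so Q > 0
Q = (85823/18900)²/((85823/18900) + 500/189) = (7365587329/357210000)/(135823/18900) = 7365587329/2567054700 in ≈ 2.869 in

Q = 7365587329/2567054700 in ≈ 2.869 in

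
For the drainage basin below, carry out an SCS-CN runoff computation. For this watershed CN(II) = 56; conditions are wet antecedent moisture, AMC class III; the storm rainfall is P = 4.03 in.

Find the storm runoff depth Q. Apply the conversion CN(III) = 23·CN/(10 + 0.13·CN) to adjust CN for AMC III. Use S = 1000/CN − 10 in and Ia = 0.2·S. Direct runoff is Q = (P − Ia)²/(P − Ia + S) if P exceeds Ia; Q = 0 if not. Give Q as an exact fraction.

CN(III) from CN(II)=56: (23·56)/(10 + 0.13·56) = 4025/54 ≈ 74.537
Retention S: 1000/CN − 10 with CN=74.537 → S = 550/161 ≈ 3.416 in
Ia = 0.2S: 0.2·3.416 = 0.683 in (exactly 110/161)
Since P=4.030 > Ia=0.683: effective rainfall P−Ia = 53883/16100 in
Runoff Q = (P−Ia)²/(P−Ia+S) = (3.347)²/(3.347+3.416) = 2903377689/1753016300 ≈ 1.656 in

Q = 2903377689/1753016300 in ≈ 1.656 in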